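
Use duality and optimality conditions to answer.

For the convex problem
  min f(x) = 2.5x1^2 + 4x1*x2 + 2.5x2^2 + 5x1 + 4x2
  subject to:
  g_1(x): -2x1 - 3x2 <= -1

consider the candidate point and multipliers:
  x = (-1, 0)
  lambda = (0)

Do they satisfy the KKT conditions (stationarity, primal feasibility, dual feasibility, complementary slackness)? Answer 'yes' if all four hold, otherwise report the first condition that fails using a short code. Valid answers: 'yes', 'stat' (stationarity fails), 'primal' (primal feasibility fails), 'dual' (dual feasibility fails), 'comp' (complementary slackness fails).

Gradient of f: grad f(x) = Q x + c = (0, 0)
Constraint values g_i(x) = a_i^T x - b_i:
  g_1((-1, 0)) = 3
Stationarity residual: grad f(x) + sum_i lambda_i a_i = (0, 0)
  -> stationarity OK
Primal feasibility (all g_i <= 0): FAILS
Dual feasibility (all lambda_i >= 0): OK
Complementary slackness (lambda_i * g_i(x) = 0 for all i): OK

Verdict: the first failing condition is primal_feasibility -> primal.

primal


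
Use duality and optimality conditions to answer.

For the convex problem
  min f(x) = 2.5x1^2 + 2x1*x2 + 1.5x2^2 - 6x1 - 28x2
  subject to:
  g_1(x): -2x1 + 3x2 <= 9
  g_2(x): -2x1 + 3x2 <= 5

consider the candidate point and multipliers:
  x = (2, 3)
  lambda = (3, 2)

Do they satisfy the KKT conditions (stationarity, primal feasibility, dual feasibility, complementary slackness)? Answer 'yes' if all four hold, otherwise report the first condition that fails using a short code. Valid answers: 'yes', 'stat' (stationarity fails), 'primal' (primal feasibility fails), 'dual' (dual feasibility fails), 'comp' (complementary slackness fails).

Gradient of f: grad f(x) = Q x + c = (10, -15)
Constraint values g_i(x) = a_i^T x - b_i:
  g_1((2, 3)) = -4
  g_2((2, 3)) = 0
Stationarity residual: grad f(x) + sum_i lambda_i a_i = (0, 0)
  -> stationarity OK
Primal feasibility (all g_i <= 0): OK
Dual feasibility (all lambda_i >= 0): OK
Complementary slackness (lambda_i * g_i(x) = 0 for all i): FAILS

Verdict: the first failing condition is complementary_slackness -> comp.

comp


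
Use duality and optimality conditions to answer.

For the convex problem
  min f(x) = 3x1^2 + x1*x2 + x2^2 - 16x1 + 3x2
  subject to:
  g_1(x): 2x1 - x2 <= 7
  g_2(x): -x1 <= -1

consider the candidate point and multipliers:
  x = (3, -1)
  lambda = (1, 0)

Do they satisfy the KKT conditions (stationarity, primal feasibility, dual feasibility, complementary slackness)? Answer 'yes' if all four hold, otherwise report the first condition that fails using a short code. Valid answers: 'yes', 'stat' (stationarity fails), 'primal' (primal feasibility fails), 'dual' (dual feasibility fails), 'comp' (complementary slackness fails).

Gradient of f: grad f(x) = Q x + c = (1, 4)
Constraint values g_i(x) = a_i^T x - b_i:
  g_1((3, -1)) = 0
  g_2((3, -1)) = -2
Stationarity residual: grad f(x) + sum_i lambda_i a_i = (3, 3)
  -> stationarity FAILS
Primal feasibility (all g_i <= 0): OK
Dual feasibility (all lambda_i >= 0): OK
Complementary slackness (lambda_i * g_i(x) = 0 for all i): OK

Verdict: the first failing condition is stationarity -> stat.

stat


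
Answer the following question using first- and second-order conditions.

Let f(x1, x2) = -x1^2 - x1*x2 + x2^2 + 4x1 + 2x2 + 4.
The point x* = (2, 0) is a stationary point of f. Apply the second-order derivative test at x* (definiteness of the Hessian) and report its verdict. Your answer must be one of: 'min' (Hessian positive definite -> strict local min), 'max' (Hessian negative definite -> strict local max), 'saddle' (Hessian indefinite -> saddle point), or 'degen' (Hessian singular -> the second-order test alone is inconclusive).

Compute the Hessian H = grad^2 f:
  H = [[-2, -1], [-1, 2]]
Verify stationarity: grad f(x*) = H x* + g = (0, 0).
Eigenvalues of H: -2.2361, 2.2361.
Eigenvalues have mixed signs, so H is indefinite -> x* is a saddle point.

saddle


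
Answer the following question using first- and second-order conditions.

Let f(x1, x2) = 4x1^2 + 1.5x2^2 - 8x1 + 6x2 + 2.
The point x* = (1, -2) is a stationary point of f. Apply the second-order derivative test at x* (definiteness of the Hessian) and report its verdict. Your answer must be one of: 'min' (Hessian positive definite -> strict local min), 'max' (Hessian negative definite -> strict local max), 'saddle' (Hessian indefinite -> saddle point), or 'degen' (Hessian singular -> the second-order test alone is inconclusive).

Compute the Hessian H = grad^2 f:
  H = [[8, 0], [0, 3]]
Verify stationarity: grad f(x*) = H x* + g = (0, 0).
Eigenvalues of H: 3, 8.
Both eigenvalues > 0, so H is positive definite -> x* is a strict local min.

min


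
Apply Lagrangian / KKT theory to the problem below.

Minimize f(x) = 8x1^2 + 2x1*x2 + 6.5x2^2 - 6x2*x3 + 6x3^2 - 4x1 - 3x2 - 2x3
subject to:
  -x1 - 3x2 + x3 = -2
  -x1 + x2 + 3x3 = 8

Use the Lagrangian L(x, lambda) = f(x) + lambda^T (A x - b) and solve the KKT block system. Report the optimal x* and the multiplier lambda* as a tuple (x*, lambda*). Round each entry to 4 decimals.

Form the Lagrangian:
  L(x, lambda) = (1/2) x^T Q x + c^T x + lambda^T (A x - b)
Stationarity (grad_x L = 0): Q x + c + A^T lambda = 0.
Primal feasibility: A x = b.

This gives the KKT block system:
  [ Q   A^T ] [ x     ]   [-c ]
  [ A    0  ] [ lambda ] = [ b ]

Solving the linear system:
  x*      = (-0.2581, 1.4516, 2.0968)
  lambda* = (-0.6129, -4.6129)
  f(x*)   = 14.0806

x* = (-0.2581, 1.4516, 2.0968), lambda* = (-0.6129, -4.6129)


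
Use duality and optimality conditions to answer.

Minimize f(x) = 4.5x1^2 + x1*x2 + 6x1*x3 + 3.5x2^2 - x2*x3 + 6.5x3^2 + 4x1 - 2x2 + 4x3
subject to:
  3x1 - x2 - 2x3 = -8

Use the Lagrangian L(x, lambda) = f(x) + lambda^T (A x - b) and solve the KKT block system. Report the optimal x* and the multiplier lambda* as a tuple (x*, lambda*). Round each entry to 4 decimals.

Form the Lagrangian:
  L(x, lambda) = (1/2) x^T Q x + c^T x + lambda^T (A x - b)
Stationarity (grad_x L = 0): Q x + c + A^T lambda = 0.
Primal feasibility: A x = b.

This gives the KKT block system:
  [ Q   A^T ] [ x     ]   [-c ]
  [ A    0  ] [ lambda ] = [ b ]

Solving the linear system:
  x*      = (-1.7704, 0.9371, 0.8759)
  lambda* = (1.9136)
  f(x*)   = 4.9284

x* = (-1.7704, 0.9371, 0.8759), lambda* = (1.9136)


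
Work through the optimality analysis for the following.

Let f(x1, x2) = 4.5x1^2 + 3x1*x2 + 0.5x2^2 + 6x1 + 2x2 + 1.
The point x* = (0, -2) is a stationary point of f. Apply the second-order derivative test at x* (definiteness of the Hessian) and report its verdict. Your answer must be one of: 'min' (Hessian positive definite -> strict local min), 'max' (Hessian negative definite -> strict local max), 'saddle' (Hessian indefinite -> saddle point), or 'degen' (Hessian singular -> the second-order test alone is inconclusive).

Compute the Hessian H = grad^2 f:
  H = [[9, 3], [3, 1]]
Verify stationarity: grad f(x*) = H x* + g = (0, 0).
Eigenvalues of H: 0, 10.
H has a zero eigenvalue (singular; positive semidefinite but not definite), so H is neither positive definite, negative definite, nor indefinite. The second-order test alone is inconclusive -> degen.
(Indeed, f is constant along the null direction of H through x*, so x* is not a strict local extremum.)

degen


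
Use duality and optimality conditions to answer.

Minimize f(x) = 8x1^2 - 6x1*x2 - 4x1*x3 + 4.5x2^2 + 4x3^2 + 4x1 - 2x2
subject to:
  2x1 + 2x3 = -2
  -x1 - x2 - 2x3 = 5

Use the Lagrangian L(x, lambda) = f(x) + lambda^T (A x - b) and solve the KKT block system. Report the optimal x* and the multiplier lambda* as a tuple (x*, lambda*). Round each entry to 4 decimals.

Form the Lagrangian:
  L(x, lambda) = (1/2) x^T Q x + c^T x + lambda^T (A x - b)
Stationarity (grad_x L = 0): Q x + c + A^T lambda = 0.
Primal feasibility: A x = b.

This gives the KKT block system:
  [ Q   A^T ] [ x     ]   [-c ]
  [ A    0  ] [ lambda ] = [ b ]

Solving the linear system:
  x*      = (-0.1724, -3.1724, -0.8276)
  lambda* = (-26.5517, -29.5172)
  f(x*)   = 50.069

x* = (-0.1724, -3.1724, -0.8276), lambda* = (-26.5517, -29.5172)


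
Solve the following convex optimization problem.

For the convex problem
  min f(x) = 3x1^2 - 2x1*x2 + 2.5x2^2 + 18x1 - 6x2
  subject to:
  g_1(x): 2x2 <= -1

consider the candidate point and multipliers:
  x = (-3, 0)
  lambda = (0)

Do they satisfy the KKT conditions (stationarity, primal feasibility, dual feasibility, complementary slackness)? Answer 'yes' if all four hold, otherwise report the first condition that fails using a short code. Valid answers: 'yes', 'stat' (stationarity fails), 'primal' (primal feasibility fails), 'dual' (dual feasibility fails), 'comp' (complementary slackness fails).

Gradient of f: grad f(x) = Q x + c = (0, 0)
Constraint values g_i(x) = a_i^T x - b_i:
  g_1((-3, 0)) = 1
Stationarity residual: grad f(x) + sum_i lambda_i a_i = (0, 0)
  -> stationarity OK
Primal feasibility (all g_i <= 0): FAILS
Dual feasibility (all lambda_i >= 0): OK
Complementary slackness (lambda_i * g_i(x) = 0 for all i): OK

Verdict: the first failing condition is primal_feasibility -> primal.

primal


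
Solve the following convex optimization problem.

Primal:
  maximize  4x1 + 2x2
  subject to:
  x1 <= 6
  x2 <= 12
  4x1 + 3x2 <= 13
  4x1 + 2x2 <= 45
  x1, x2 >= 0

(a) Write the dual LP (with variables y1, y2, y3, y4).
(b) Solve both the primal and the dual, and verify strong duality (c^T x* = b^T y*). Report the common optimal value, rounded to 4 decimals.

The standard primal-dual pair for 'max c^T x s.t. A x <= b, x >= 0' is:
  Dual:  min b^T y  s.t.  A^T y >= c,  y >= 0.

So the dual LP is:
  minimize  6y1 + 12y2 + 13y3 + 45y4
  subject to:
    y1 + 4y3 + 4y4 >= 4
    y2 + 3y3 + 2y4 >= 2
    y1, y2, y3, y4 >= 0

Solving the primal: x* = (3.25, 0).
  primal value c^T x* = 13.
Solving the dual: y* = (0, 0, 1, 0).
  dual value b^T y* = 13.
Strong duality: c^T x* = b^T y*. Confirmed.

13


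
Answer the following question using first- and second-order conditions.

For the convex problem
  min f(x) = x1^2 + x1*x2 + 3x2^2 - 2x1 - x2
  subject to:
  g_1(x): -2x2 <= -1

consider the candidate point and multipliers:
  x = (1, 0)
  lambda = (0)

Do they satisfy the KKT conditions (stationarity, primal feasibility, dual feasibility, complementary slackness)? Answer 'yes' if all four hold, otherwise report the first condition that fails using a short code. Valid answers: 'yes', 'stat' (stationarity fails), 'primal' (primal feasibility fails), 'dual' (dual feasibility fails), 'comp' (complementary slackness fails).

Gradient of f: grad f(x) = Q x + c = (0, 0)
Constraint values g_i(x) = a_i^T x - b_i:
  g_1((1, 0)) = 1
Stationarity residual: grad f(x) + sum_i lambda_i a_i = (0, 0)
  -> stationarity OK
Primal feasibility (all g_i <= 0): FAILS
Dual feasibility (all lambda_i >= 0): OK
Complementary slackness (lambda_i * g_i(x) = 0 for all i): OK

Verdict: the first failing condition is primal_feasibility -> primal.

primal


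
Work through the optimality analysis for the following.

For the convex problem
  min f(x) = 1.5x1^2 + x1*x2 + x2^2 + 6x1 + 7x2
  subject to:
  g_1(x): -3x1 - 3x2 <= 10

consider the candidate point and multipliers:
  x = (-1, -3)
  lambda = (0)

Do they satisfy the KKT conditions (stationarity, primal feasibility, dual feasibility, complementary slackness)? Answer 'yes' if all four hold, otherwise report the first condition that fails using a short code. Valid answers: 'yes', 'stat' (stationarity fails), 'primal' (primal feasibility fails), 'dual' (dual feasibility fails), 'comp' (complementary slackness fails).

Gradient of f: grad f(x) = Q x + c = (0, 0)
Constraint values g_i(x) = a_i^T x - b_i:
  g_1((-1, -3)) = 2
Stationarity residual: grad f(x) + sum_i lambda_i a_i = (0, 0)
  -> stationarity OK
Primal feasibility (all g_i <= 0): FAILS
Dual feasibility (all lambda_i >= 0): OK
Complementary slackness (lambda_i * g_i(x) = 0 for all i): OK

Verdict: the first failing condition is primal_feasibility -> primal.

primal


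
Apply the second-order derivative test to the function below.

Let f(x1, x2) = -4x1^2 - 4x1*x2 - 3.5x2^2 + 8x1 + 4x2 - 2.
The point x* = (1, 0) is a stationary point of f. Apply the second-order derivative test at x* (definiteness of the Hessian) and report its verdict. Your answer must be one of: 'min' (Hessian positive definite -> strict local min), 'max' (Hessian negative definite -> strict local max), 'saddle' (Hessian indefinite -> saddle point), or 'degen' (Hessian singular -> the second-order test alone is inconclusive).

Compute the Hessian H = grad^2 f:
  H = [[-8, -4], [-4, -7]]
Verify stationarity: grad f(x*) = H x* + g = (0, 0).
Eigenvalues of H: -11.5311, -3.4689.
Both eigenvalues < 0, so H is negative definite -> x* is a strict local max.

max


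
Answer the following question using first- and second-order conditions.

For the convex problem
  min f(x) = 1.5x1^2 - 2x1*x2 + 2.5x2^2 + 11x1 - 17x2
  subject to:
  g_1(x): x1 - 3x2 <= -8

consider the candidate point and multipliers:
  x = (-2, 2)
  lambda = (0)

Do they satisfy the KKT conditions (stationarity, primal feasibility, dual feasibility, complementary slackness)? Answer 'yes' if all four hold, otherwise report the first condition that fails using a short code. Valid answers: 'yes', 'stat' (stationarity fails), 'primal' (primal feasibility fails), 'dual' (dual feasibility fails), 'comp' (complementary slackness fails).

Gradient of f: grad f(x) = Q x + c = (1, -3)
Constraint values g_i(x) = a_i^T x - b_i:
  g_1((-2, 2)) = 0
Stationarity residual: grad f(x) + sum_i lambda_i a_i = (1, -3)
  -> stationarity FAILS
Primal feasibility (all g_i <= 0): OK
Dual feasibility (all lambda_i >= 0): OK
Complementary slackness (lambda_i * g_i(x) = 0 for all i): OK

Verdict: the first failing condition is stationarity -> stat.

stat


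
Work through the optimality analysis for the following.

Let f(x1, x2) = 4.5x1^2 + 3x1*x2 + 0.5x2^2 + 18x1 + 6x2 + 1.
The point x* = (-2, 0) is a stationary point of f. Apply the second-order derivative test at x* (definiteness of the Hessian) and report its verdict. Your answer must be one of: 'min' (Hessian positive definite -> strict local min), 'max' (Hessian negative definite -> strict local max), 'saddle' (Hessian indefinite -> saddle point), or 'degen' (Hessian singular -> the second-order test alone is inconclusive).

Compute the Hessian H = grad^2 f:
  H = [[9, 3], [3, 1]]
Verify stationarity: grad f(x*) = H x* + g = (0, 0).
Eigenvalues of H: 0, 10.
H has a zero eigenvalue (singular; positive semidefinite but not definite), so H is neither positive definite, negative definite, nor indefinite. The second-order test alone is inconclusive -> degen.
(Indeed, f is constant along the null direction of H through x*, so x* is not a strict local extremum.)

degen


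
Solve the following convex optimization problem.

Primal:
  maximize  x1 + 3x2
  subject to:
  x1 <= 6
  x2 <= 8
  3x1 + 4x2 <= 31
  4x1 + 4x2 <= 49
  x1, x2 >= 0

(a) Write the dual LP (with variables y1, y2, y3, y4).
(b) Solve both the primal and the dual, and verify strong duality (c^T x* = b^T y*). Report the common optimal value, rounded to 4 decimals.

The standard primal-dual pair for 'max c^T x s.t. A x <= b, x >= 0' is:
  Dual:  min b^T y  s.t.  A^T y >= c,  y >= 0.

So the dual LP is:
  minimize  6y1 + 8y2 + 31y3 + 49y4
  subject to:
    y1 + 3y3 + 4y4 >= 1
    y2 + 4y3 + 4y4 >= 3
    y1, y2, y3, y4 >= 0

Solving the primal: x* = (0, 7.75).
  primal value c^T x* = 23.25.
Solving the dual: y* = (0, 0, 0.75, 0).
  dual value b^T y* = 23.25.
Strong duality: c^T x* = b^T y*. Confirmed.

23.25


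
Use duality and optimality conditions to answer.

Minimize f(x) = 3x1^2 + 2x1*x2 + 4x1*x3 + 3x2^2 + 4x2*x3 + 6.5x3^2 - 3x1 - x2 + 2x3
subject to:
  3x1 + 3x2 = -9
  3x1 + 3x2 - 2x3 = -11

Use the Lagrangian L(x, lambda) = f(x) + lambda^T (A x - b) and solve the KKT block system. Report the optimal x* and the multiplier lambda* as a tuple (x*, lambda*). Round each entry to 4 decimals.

Form the Lagrangian:
  L(x, lambda) = (1/2) x^T Q x + c^T x + lambda^T (A x - b)
Stationarity (grad_x L = 0): Q x + c + A^T lambda = 0.
Primal feasibility: A x = b.

This gives the KKT block system:
  [ Q   A^T ] [ x     ]   [-c ]
  [ A    0  ] [ lambda ] = [ b ]

Solving the linear system:
  x*      = (-1.25, -1.75, 1)
  lambda* = (1.8333, 1.5)
  f(x*)   = 20.25

x* = (-1.25, -1.75, 1), lambda* = (1.8333, 1.5)


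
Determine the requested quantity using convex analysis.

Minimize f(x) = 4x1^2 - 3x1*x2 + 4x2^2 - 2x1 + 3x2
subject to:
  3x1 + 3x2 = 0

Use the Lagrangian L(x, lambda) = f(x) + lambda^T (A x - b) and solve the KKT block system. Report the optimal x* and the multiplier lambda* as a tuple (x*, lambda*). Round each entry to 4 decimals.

Form the Lagrangian:
  L(x, lambda) = (1/2) x^T Q x + c^T x + lambda^T (A x - b)
Stationarity (grad_x L = 0): Q x + c + A^T lambda = 0.
Primal feasibility: A x = b.

This gives the KKT block system:
  [ Q   A^T ] [ x     ]   [-c ]
  [ A    0  ] [ lambda ] = [ b ]

Solving the linear system:
  x*      = (0.2273, -0.2273)
  lambda* = (-0.1667)
  f(x*)   = -0.5682

x* = (0.2273, -0.2273), lambda* = (-0.1667)


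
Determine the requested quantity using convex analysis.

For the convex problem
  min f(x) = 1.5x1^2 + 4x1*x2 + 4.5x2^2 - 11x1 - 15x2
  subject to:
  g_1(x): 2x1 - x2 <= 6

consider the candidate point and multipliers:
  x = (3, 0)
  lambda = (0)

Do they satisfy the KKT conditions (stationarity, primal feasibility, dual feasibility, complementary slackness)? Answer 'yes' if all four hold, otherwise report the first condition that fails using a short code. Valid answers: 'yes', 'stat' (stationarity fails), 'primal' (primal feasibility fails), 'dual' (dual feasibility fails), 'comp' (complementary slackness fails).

Gradient of f: grad f(x) = Q x + c = (-2, -3)
Constraint values g_i(x) = a_i^T x - b_i:
  g_1((3, 0)) = 0
Stationarity residual: grad f(x) + sum_i lambda_i a_i = (-2, -3)
  -> stationarity FAILS
Primal feasibility (all g_i <= 0): OK
Dual feasibility (all lambda_i >= 0): OK
Complementary slackness (lambda_i * g_i(x) = 0 for all i): OK

Verdict: the first failing condition is stationarity -> stat.

stat


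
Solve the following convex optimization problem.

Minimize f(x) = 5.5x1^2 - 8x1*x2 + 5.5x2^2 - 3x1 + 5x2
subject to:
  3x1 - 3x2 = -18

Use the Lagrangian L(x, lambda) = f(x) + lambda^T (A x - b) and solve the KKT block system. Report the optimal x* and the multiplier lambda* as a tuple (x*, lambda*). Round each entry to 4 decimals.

Form the Lagrangian:
  L(x, lambda) = (1/2) x^T Q x + c^T x + lambda^T (A x - b)
Stationarity (grad_x L = 0): Q x + c + A^T lambda = 0.
Primal feasibility: A x = b.

This gives the KKT block system:
  [ Q   A^T ] [ x     ]   [-c ]
  [ A    0  ] [ lambda ] = [ b ]

Solving the linear system:
  x*      = (-3.3333, 2.6667)
  lambda* = (20.3333)
  f(x*)   = 194.6667

x* = (-3.3333, 2.6667), lambda* = (20.3333)


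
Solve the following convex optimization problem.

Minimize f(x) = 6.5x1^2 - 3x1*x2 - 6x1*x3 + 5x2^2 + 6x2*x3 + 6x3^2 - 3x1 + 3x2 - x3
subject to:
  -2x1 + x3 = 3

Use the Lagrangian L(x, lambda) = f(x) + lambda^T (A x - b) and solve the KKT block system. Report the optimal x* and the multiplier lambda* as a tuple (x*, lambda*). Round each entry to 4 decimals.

Form the Lagrangian:
  L(x, lambda) = (1/2) x^T Q x + c^T x + lambda^T (A x - b)
Stationarity (grad_x L = 0): Q x + c + A^T lambda = 0.
Primal feasibility: A x = b.

This gives the KKT block system:
  [ Q   A^T ] [ x     ]   [-c ]
  [ A    0  ] [ lambda ] = [ b ]

Solving the linear system:
  x*      = (-1.0415, -1.1626, 0.917)
  lambda* = (-9.2768)
  f(x*)   = 13.2751

x* = (-1.0415, -1.1626, 0.917), lambda* = (-9.2768)


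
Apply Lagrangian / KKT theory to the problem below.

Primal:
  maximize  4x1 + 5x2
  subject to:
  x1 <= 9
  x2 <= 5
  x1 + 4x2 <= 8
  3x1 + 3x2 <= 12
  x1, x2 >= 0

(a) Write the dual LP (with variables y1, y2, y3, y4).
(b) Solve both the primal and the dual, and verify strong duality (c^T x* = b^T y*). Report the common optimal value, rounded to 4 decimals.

The standard primal-dual pair for 'max c^T x s.t. A x <= b, x >= 0' is:
  Dual:  min b^T y  s.t.  A^T y >= c,  y >= 0.

So the dual LP is:
  minimize  9y1 + 5y2 + 8y3 + 12y4
  subject to:
    y1 + y3 + 3y4 >= 4
    y2 + 4y3 + 3y4 >= 5
    y1, y2, y3, y4 >= 0

Solving the primal: x* = (2.6667, 1.3333).
  primal value c^T x* = 17.3333.
Solving the dual: y* = (0, 0, 0.3333, 1.2222).
  dual value b^T y* = 17.3333.
Strong duality: c^T x* = b^T y*. Confirmed.

17.3333


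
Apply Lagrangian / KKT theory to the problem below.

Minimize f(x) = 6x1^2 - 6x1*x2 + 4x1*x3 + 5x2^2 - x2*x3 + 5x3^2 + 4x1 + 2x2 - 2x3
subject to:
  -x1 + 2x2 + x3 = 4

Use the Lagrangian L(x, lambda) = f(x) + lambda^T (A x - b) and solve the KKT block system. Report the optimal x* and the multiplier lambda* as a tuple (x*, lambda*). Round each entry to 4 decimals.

Form the Lagrangian:
  L(x, lambda) = (1/2) x^T Q x + c^T x + lambda^T (A x - b)
Stationarity (grad_x L = 0): Q x + c + A^T lambda = 0.
Primal feasibility: A x = b.

This gives the KKT block system:
  [ Q   A^T ] [ x     ]   [-c ]
  [ A    0  ] [ lambda ] = [ b ]

Solving the linear system:
  x*      = (-1.0177, 0.7848, 1.4127)
  lambda* = (-7.2709)
  f(x*)   = 11.8785

x* = (-1.0177, 0.7848, 1.4127), lambda* = (-7.2709)


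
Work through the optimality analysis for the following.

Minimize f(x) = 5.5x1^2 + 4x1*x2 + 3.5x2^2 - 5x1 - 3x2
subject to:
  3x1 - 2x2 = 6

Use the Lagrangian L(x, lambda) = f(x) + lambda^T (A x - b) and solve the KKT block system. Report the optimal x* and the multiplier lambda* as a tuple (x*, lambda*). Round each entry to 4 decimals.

Form the Lagrangian:
  L(x, lambda) = (1/2) x^T Q x + c^T x + lambda^T (A x - b)
Stationarity (grad_x L = 0): Q x + c + A^T lambda = 0.
Primal feasibility: A x = b.

This gives the KKT block system:
  [ Q   A^T ] [ x     ]   [-c ]
  [ A    0  ] [ lambda ] = [ b ]

Solving the linear system:
  x*      = (1.3677, -0.9484)
  lambda* = (-2.0839)
  f(x*)   = 4.2548

x* = (1.3677, -0.9484), lambda* = (-2.0839)


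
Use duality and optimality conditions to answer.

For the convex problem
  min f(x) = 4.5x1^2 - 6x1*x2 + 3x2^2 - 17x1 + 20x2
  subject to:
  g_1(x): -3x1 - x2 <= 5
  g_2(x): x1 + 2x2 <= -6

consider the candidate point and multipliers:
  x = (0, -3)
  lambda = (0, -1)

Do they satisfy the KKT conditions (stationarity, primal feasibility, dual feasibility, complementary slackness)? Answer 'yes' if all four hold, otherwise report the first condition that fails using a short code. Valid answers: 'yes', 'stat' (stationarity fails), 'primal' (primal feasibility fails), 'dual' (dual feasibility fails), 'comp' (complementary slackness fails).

Gradient of f: grad f(x) = Q x + c = (1, 2)
Constraint values g_i(x) = a_i^T x - b_i:
  g_1((0, -3)) = -2
  g_2((0, -3)) = 0
Stationarity residual: grad f(x) + sum_i lambda_i a_i = (0, 0)
  -> stationarity OK
Primal feasibility (all g_i <= 0): OK
Dual feasibility (all lambda_i >= 0): FAILS
Complementary slackness (lambda_i * g_i(x) = 0 for all i): OK

Verdict: the first failing condition is dual_feasibility -> dual.

dual


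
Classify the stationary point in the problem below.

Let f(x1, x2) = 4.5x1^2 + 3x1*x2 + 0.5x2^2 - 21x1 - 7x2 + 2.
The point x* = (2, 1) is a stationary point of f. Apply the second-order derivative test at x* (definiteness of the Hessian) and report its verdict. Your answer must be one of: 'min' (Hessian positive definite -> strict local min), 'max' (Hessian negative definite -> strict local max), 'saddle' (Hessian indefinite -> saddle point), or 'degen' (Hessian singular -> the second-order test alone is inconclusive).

Compute the Hessian H = grad^2 f:
  H = [[9, 3], [3, 1]]
Verify stationarity: grad f(x*) = H x* + g = (0, 0).
Eigenvalues of H: 0, 10.
H has a zero eigenvalue (singular; positive semidefinite but not definite), so H is neither positive definite, negative definite, nor indefinite. The second-order test alone is inconclusive -> degen.
(Indeed, f is constant along the null direction of H through x*, so x* is not a strict local extremum.)

degen


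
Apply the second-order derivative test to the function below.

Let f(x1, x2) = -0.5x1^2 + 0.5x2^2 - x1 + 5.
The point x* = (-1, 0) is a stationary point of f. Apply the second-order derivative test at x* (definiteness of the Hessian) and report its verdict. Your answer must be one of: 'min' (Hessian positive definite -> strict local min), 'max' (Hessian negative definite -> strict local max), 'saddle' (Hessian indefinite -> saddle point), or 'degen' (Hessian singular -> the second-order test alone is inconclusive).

Compute the Hessian H = grad^2 f:
  H = [[-1, 0], [0, 1]]
Verify stationarity: grad f(x*) = H x* + g = (0, 0).
Eigenvalues of H: -1, 1.
Eigenvalues have mixed signs, so H is indefinite -> x* is a saddle point.

saddle


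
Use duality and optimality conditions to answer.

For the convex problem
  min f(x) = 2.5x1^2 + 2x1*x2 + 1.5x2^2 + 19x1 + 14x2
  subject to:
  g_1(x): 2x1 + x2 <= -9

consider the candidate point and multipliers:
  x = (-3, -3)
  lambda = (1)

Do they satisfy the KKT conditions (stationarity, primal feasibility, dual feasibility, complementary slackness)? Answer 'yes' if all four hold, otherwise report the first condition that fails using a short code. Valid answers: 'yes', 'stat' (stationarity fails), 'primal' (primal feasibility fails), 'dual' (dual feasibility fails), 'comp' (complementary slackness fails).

Gradient of f: grad f(x) = Q x + c = (-2, -1)
Constraint values g_i(x) = a_i^T x - b_i:
  g_1((-3, -3)) = 0
Stationarity residual: grad f(x) + sum_i lambda_i a_i = (0, 0)
  -> stationarity OK
Primal feasibility (all g_i <= 0): OK
Dual feasibility (all lambda_i >= 0): OK
Complementary slackness (lambda_i * g_i(x) = 0 for all i): OK

Verdict: yes, KKT holds.

yes


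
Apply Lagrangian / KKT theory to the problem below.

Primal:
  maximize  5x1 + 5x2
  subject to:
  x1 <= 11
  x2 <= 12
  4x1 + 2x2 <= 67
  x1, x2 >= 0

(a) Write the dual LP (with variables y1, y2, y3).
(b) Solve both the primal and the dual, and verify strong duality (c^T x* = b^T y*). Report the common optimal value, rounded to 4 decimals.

The standard primal-dual pair for 'max c^T x s.t. A x <= b, x >= 0' is:
  Dual:  min b^T y  s.t.  A^T y >= c,  y >= 0.

So the dual LP is:
  minimize  11y1 + 12y2 + 67y3
  subject to:
    y1 + 4y3 >= 5
    y2 + 2y3 >= 5
    y1, y2, y3 >= 0

Solving the primal: x* = (10.75, 12).
  primal value c^T x* = 113.75.
Solving the dual: y* = (0, 2.5, 1.25).
  dual value b^T y* = 113.75.
Strong duality: c^T x* = b^T y*. Confirmed.

113.75


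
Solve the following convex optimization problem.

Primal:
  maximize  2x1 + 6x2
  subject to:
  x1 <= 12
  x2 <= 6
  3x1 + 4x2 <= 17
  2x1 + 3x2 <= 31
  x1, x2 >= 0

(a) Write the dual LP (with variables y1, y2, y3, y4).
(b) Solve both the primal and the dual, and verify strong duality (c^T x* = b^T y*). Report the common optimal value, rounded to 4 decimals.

The standard primal-dual pair for 'max c^T x s.t. A x <= b, x >= 0' is:
  Dual:  min b^T y  s.t.  A^T y >= c,  y >= 0.

So the dual LP is:
  minimize  12y1 + 6y2 + 17y3 + 31y4
  subject to:
    y1 + 3y3 + 2y4 >= 2
    y2 + 4y3 + 3y4 >= 6
    y1, y2, y3, y4 >= 0

Solving the primal: x* = (0, 4.25).
  primal value c^T x* = 25.5.
Solving the dual: y* = (0, 0, 1.5, 0).
  dual value b^T y* = 25.5.
Strong duality: c^T x* = b^T y*. Confirmed.

25.5


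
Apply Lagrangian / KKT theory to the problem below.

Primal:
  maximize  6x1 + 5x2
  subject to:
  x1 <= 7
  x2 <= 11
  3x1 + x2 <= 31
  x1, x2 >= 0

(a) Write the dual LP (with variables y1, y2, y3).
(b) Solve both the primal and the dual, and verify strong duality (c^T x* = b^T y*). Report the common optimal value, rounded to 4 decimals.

The standard primal-dual pair for 'max c^T x s.t. A x <= b, x >= 0' is:
  Dual:  min b^T y  s.t.  A^T y >= c,  y >= 0.

So the dual LP is:
  minimize  7y1 + 11y2 + 31y3
  subject to:
    y1 + 3y3 >= 6
    y2 + y3 >= 5
    y1, y2, y3 >= 0

Solving the primal: x* = (6.6667, 11).
  primal value c^T x* = 95.
Solving the dual: y* = (0, 3, 2).
  dual value b^T y* = 95.
Strong duality: c^T x* = b^T y*. Confirmed.

95


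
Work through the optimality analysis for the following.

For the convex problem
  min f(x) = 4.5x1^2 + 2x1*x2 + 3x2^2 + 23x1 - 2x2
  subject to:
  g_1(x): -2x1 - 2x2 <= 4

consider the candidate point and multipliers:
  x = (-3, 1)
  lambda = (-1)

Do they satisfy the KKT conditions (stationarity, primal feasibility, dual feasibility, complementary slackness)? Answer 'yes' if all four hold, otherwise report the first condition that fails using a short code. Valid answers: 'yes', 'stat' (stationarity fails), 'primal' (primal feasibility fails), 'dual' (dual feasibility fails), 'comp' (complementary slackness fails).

Gradient of f: grad f(x) = Q x + c = (-2, -2)
Constraint values g_i(x) = a_i^T x - b_i:
  g_1((-3, 1)) = 0
Stationarity residual: grad f(x) + sum_i lambda_i a_i = (0, 0)
  -> stationarity OK
Primal feasibility (all g_i <= 0): OK
Dual feasibility (all lambda_i >= 0): FAILS
Complementary slackness (lambda_i * g_i(x) = 0 for all i): OK

Verdict: the first failing condition is dual_feasibility -> dual.

dual


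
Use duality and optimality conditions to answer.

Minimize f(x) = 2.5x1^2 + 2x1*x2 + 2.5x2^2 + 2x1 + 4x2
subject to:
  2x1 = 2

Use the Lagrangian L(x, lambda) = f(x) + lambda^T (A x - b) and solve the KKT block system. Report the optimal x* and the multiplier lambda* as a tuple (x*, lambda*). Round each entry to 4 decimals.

Form the Lagrangian:
  L(x, lambda) = (1/2) x^T Q x + c^T x + lambda^T (A x - b)
Stationarity (grad_x L = 0): Q x + c + A^T lambda = 0.
Primal feasibility: A x = b.

This gives the KKT block system:
  [ Q   A^T ] [ x     ]   [-c ]
  [ A    0  ] [ lambda ] = [ b ]

Solving the linear system:
  x*      = (1, -1.2)
  lambda* = (-2.3)
  f(x*)   = 0.9

x* = (1, -1.2), lambda* = (-2.3)


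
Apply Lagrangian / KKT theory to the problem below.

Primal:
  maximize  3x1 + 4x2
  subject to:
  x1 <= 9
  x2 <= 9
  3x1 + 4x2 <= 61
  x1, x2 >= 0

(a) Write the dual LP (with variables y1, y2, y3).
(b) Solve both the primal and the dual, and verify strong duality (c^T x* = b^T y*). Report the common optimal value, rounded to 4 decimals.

The standard primal-dual pair for 'max c^T x s.t. A x <= b, x >= 0' is:
  Dual:  min b^T y  s.t.  A^T y >= c,  y >= 0.

So the dual LP is:
  minimize  9y1 + 9y2 + 61y3
  subject to:
    y1 + 3y3 >= 3
    y2 + 4y3 >= 4
    y1, y2, y3 >= 0

Solving the primal: x* = (8.3333, 9).
  primal value c^T x* = 61.
Solving the dual: y* = (0, 0, 1).
  dual value b^T y* = 61.
Strong duality: c^T x* = b^T y*. Confirmed.

61


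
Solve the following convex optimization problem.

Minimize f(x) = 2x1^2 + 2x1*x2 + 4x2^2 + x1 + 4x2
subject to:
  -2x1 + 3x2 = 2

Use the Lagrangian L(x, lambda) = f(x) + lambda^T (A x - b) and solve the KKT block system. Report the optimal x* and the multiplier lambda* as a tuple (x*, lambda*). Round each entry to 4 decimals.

Form the Lagrangian:
  L(x, lambda) = (1/2) x^T Q x + c^T x + lambda^T (A x - b)
Stationarity (grad_x L = 0): Q x + c + A^T lambda = 0.
Primal feasibility: A x = b.

This gives the KKT block system:
  [ Q   A^T ] [ x     ]   [-c ]
  [ A    0  ] [ lambda ] = [ b ]

Solving the linear system:
  x*      = (-0.837, 0.1087)
  lambda* = (-1.0652)
  f(x*)   = 0.8641

x* = (-0.837, 0.1087), lambda* = (-1.0652)


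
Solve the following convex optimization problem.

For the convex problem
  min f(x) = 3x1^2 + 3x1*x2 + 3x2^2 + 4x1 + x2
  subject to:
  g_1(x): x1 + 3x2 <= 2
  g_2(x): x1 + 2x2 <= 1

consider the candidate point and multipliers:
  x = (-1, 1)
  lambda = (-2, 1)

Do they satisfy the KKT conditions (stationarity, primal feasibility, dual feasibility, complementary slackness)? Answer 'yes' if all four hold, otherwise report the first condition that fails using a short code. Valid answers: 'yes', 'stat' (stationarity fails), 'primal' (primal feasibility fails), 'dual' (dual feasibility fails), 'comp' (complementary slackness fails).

Gradient of f: grad f(x) = Q x + c = (1, 4)
Constraint values g_i(x) = a_i^T x - b_i:
  g_1((-1, 1)) = 0
  g_2((-1, 1)) = 0
Stationarity residual: grad f(x) + sum_i lambda_i a_i = (0, 0)
  -> stationarity OK
Primal feasibility (all g_i <= 0): OK
Dual feasibility (all lambda_i >= 0): FAILS
Complementary slackness (lambda_i * g_i(x) = 0 for all i): OK

Verdict: the first failing condition is dual_feasibility -> dual.

dual


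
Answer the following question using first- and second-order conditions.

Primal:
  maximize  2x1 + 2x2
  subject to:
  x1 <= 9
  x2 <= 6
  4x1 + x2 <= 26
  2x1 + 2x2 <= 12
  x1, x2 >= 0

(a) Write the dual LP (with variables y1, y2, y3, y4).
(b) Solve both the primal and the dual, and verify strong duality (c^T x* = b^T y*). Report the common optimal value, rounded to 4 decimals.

The standard primal-dual pair for 'max c^T x s.t. A x <= b, x >= 0' is:
  Dual:  min b^T y  s.t.  A^T y >= c,  y >= 0.

So the dual LP is:
  minimize  9y1 + 6y2 + 26y3 + 12y4
  subject to:
    y1 + 4y3 + 2y4 >= 2
    y2 + y3 + 2y4 >= 2
    y1, y2, y3, y4 >= 0

Solving the primal: x* = (6, 0).
  primal value c^T x* = 12.
Solving the dual: y* = (0, 0, 0, 1).
  dual value b^T y* = 12.
Strong duality: c^T x* = b^T y*. Confirmed.

12


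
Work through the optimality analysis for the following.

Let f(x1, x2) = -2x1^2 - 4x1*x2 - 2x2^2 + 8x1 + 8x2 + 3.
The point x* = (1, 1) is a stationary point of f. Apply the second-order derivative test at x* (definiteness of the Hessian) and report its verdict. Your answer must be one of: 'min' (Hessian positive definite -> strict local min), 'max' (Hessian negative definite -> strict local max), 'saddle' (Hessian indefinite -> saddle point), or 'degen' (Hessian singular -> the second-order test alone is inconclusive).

Compute the Hessian H = grad^2 f:
  H = [[-4, -4], [-4, -4]]
Verify stationarity: grad f(x*) = H x* + g = (0, 0).
Eigenvalues of H: -8, 0.
H has a zero eigenvalue (singular; negative semidefinite but not definite), so H is neither positive definite, negative definite, nor indefinite. The second-order test alone is inconclusive -> degen.
(Indeed, f is constant along the null direction of H through x*, so x* is not a strict local extremum.)

degen


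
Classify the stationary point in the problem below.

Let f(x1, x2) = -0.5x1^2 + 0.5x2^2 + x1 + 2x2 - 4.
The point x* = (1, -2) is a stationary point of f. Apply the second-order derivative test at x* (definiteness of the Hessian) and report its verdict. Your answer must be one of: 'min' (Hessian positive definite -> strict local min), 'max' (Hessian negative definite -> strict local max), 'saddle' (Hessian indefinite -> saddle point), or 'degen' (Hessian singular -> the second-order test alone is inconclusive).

Compute the Hessian H = grad^2 f:
  H = [[-1, 0], [0, 1]]
Verify stationarity: grad f(x*) = H x* + g = (0, 0).
Eigenvalues of H: -1, 1.
Eigenvalues have mixed signs, so H is indefinite -> x* is a saddle point.

saddle


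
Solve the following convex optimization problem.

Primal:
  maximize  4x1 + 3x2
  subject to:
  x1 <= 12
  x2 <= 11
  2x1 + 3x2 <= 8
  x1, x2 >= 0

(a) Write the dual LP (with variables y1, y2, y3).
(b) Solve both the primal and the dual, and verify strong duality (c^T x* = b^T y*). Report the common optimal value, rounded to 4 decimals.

The standard primal-dual pair for 'max c^T x s.t. A x <= b, x >= 0' is:
  Dual:  min b^T y  s.t.  A^T y >= c,  y >= 0.

So the dual LP is:
  minimize  12y1 + 11y2 + 8y3
  subject to:
    y1 + 2y3 >= 4
    y2 + 3y3 >= 3
    y1, y2, y3 >= 0

Solving the primal: x* = (4, 0).
  primal value c^T x* = 16.
Solving the dual: y* = (0, 0, 2).
  dual value b^T y* = 16.
Strong duality: c^T x* = b^T y*. Confirmed.

16


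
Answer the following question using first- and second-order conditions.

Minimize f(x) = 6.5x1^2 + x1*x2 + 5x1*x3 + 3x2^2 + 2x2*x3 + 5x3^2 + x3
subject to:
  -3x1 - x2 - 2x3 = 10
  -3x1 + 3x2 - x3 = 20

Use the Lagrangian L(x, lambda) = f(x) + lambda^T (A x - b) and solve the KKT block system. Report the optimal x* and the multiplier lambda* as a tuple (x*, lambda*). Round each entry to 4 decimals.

Form the Lagrangian:
  L(x, lambda) = (1/2) x^T Q x + c^T x + lambda^T (A x - b)
Stationarity (grad_x L = 0): Q x + c + A^T lambda = 0.
Primal feasibility: A x = b.

This gives the KKT block system:
  [ Q   A^T ] [ x     ]   [-c ]
  [ A    0  ] [ lambda ] = [ b ]

Solving the linear system:
  x*      = (-3.2767, 2.8814, -1.5257)
  lambda* = (-9.0959, -6.6854)
  f(x*)   = 111.5711

x* = (-3.2767, 2.8814, -1.5257), lambda* = (-9.0959, -6.6854)


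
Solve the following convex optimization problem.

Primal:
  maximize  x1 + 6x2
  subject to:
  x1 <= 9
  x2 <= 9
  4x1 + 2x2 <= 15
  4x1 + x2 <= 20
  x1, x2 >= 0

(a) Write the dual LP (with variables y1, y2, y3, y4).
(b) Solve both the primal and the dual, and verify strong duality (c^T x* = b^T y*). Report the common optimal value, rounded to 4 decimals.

The standard primal-dual pair for 'max c^T x s.t. A x <= b, x >= 0' is:
  Dual:  min b^T y  s.t.  A^T y >= c,  y >= 0.

So the dual LP is:
  minimize  9y1 + 9y2 + 15y3 + 20y4
  subject to:
    y1 + 4y3 + 4y4 >= 1
    y2 + 2y3 + y4 >= 6
    y1, y2, y3, y4 >= 0

Solving the primal: x* = (0, 7.5).
  primal value c^T x* = 45.
Solving the dual: y* = (0, 0, 3, 0).
  dual value b^T y* = 45.
Strong duality: c^T x* = b^T y*. Confirmed.

45


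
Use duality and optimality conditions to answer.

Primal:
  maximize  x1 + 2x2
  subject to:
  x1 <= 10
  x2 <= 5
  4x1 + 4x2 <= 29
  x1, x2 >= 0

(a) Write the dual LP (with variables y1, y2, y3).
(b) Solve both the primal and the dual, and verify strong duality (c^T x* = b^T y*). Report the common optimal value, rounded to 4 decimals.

The standard primal-dual pair for 'max c^T x s.t. A x <= b, x >= 0' is:
  Dual:  min b^T y  s.t.  A^T y >= c,  y >= 0.

So the dual LP is:
  minimize  10y1 + 5y2 + 29y3
  subject to:
    y1 + 4y3 >= 1
    y2 + 4y3 >= 2
    y1, y2, y3 >= 0

Solving the primal: x* = (2.25, 5).
  primal value c^T x* = 12.25.
Solving the dual: y* = (0, 1, 0.25).
  dual value b^T y* = 12.25.
Strong duality: c^T x* = b^T y*. Confirmed.

12.25


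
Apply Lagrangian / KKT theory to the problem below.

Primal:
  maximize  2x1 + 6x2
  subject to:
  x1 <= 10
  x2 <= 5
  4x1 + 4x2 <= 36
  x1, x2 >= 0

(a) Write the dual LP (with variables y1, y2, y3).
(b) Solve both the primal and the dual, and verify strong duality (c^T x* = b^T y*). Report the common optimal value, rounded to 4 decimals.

The standard primal-dual pair for 'max c^T x s.t. A x <= b, x >= 0' is:
  Dual:  min b^T y  s.t.  A^T y >= c,  y >= 0.

So the dual LP is:
  minimize  10y1 + 5y2 + 36y3
  subject to:
    y1 + 4y3 >= 2
    y2 + 4y3 >= 6
    y1, y2, y3 >= 0

Solving the primal: x* = (4, 5).
  primal value c^T x* = 38.
Solving the dual: y* = (0, 4, 0.5).
  dual value b^T y* = 38.
Strong duality: c^T x* = b^T y*. Confirmed.

38


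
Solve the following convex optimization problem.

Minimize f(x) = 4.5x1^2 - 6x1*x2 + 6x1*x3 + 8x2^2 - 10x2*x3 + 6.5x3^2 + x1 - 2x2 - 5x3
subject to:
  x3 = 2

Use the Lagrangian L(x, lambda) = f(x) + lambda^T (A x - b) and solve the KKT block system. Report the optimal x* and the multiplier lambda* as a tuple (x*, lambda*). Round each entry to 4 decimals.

Form the Lagrangian:
  L(x, lambda) = (1/2) x^T Q x + c^T x + lambda^T (A x - b)
Stationarity (grad_x L = 0): Q x + c + A^T lambda = 0.
Primal feasibility: A x = b.

This gives the KKT block system:
  [ Q   A^T ] [ x     ]   [-c ]
  [ A    0  ] [ lambda ] = [ b ]

Solving the linear system:
  x*      = (-0.7037, 1.1111, 2)
  lambda* = (-5.6667)
  f(x*)   = -0.7963

x* = (-0.7037, 1.1111, 2), lambda* = (-5.6667)


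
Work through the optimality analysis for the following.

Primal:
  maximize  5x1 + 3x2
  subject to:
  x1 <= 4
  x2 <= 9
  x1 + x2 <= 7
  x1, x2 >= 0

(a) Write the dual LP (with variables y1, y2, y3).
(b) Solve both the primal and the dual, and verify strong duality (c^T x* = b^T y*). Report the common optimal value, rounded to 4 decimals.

The standard primal-dual pair for 'max c^T x s.t. A x <= b, x >= 0' is:
  Dual:  min b^T y  s.t.  A^T y >= c,  y >= 0.

So the dual LP is:
  minimize  4y1 + 9y2 + 7y3
  subject to:
    y1 + y3 >= 5
    y2 + y3 >= 3
    y1, y2, y3 >= 0

Solving the primal: x* = (4, 3).
  primal value c^T x* = 29.
Solving the dual: y* = (2, 0, 3).
  dual value b^T y* = 29.
Strong duality: c^T x* = b^T y*. Confirmed.

29
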